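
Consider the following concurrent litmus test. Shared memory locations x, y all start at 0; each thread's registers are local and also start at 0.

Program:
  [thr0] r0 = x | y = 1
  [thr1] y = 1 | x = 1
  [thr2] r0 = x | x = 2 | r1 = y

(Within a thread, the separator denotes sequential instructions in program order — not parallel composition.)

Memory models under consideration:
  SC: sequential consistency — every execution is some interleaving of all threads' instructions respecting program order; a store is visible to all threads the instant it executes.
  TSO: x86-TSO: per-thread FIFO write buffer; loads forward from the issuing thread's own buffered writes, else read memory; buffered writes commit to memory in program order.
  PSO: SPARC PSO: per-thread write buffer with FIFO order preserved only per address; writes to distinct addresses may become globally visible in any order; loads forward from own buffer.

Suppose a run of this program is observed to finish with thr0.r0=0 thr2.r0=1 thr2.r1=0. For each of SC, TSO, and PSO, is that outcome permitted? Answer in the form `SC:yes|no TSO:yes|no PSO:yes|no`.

outcome vector order: (thr0.r0,thr2.r0,thr2.r1)
SC (9): (0,0,0), (0,0,1), (0,1,1), (1,0,0), (1,0,1), (1,1,1), (2,0,0), (2,0,1), (2,1,1)
TSO (9): (0,0,0), (0,0,1), (0,1,1), (1,0,0), (1,0,1), (1,1,1), (2,0,0), (2,0,1), (2,1,1)
PSO (12): (0,0,0), (0,0,1), (0,1,0), (0,1,1), (1,0,0), (1,0,1), (1,1,0), (1,1,1), (2,0,0), (2,0,1), (2,1,0), (2,1,1)
target (0,1,0) ∈ {PSO}

SC:no TSO:no PSO:yes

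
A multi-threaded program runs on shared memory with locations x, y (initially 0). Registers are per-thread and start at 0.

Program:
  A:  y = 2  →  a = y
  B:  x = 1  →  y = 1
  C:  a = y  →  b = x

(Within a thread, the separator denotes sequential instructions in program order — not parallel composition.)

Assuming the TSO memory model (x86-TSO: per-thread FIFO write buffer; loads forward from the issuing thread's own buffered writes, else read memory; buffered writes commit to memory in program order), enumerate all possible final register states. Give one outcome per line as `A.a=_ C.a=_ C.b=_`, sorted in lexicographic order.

outcome vector order: (A.a,C.a,C.b)
|TSO outcomes| = 10

A.a=1 C.a=0 C.b=0
A.a=1 C.a=0 C.b=1
A.a=1 C.a=1 C.b=1
A.a=1 C.a=2 C.b=0
A.a=1 C.a=2 C.b=1
A.a=2 C.a=0 C.b=0
A.a=2 C.a=0 C.b=1
A.a=2 C.a=1 C.b=1
A.a=2 C.a=2 C.b=0
A.a=2 C.a=2 C.b=1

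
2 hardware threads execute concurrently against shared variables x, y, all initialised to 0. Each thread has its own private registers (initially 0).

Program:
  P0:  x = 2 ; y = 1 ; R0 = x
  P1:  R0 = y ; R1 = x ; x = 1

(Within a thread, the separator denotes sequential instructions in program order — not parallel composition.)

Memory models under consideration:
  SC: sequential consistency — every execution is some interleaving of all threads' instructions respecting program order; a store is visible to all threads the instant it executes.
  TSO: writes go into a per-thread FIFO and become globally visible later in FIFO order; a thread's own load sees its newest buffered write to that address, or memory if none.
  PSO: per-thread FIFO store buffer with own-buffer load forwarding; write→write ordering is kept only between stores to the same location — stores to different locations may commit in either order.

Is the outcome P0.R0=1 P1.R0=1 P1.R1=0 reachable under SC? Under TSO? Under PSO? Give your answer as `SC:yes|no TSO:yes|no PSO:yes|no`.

SC:no TSO:no PSO:yes

outcome vector order: (P0.R0,P1.R0,P1.R1)
SC: 6 outcomes — {1/0/0; 1/0/2; 1/1/2; 2/0/0; 2/0/2; 2/1/2}
TSO: 6 outcomes — {1/0/0; 1/0/2; 1/1/2; 2/0/0; 2/0/2; 2/1/2}
PSO: 8 outcomes — {1/0/0; 1/0/2; 1/1/0; 1/1/2; 2/0/0; 2/0/2; 2/1/0; 2/1/2}
target 1/1/0 ∈ {PSO}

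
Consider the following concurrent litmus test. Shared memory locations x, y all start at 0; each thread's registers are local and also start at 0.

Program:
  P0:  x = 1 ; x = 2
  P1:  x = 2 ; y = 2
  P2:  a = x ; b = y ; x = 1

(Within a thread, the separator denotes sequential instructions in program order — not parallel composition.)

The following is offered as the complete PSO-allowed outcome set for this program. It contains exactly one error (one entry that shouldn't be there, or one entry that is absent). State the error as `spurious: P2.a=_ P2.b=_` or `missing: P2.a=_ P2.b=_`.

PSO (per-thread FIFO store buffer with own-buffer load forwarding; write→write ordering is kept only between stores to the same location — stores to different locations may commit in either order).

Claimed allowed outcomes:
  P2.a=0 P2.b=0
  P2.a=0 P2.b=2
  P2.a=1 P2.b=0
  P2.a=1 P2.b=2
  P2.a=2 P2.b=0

outcome vector order: (P2.a,P2.b)
PSO: 6 outcomes — {00, 02, 10, 12, 20, 22}
PSO∖claimed = {22}

missing: P2.a=2 P2.b=2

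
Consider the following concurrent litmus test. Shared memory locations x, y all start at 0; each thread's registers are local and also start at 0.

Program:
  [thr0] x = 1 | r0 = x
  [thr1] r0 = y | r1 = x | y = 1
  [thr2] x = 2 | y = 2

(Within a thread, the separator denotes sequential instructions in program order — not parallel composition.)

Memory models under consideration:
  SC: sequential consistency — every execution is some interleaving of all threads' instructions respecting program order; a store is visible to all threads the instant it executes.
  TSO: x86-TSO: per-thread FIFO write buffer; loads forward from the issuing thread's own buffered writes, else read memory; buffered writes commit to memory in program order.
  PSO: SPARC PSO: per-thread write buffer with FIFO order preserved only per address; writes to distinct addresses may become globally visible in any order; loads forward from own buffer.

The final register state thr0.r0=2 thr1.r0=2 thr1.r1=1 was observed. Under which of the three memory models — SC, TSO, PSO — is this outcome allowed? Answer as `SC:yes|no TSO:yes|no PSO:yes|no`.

outcome vector order: (thr0.r0,thr1.r0,thr1.r1)
under SC → 1/0/0 1/0/1 1/0/2 1/2/1 1/2/2 2/0/0 2/0/1 2/0/2 2/2/2
under TSO → 1/0/0 1/0/1 1/0/2 1/2/1 1/2/2 2/0/0 2/0/1 2/0/2 2/2/2
under PSO → 1/0/0 1/0/1 1/0/2 1/2/0 1/2/1 1/2/2 2/0/0 2/0/1 2/0/2 2/2/0 2/2/1 2/2/2
target 2/2/1 ∈ {PSO}

SC:no TSO:no PSO:yes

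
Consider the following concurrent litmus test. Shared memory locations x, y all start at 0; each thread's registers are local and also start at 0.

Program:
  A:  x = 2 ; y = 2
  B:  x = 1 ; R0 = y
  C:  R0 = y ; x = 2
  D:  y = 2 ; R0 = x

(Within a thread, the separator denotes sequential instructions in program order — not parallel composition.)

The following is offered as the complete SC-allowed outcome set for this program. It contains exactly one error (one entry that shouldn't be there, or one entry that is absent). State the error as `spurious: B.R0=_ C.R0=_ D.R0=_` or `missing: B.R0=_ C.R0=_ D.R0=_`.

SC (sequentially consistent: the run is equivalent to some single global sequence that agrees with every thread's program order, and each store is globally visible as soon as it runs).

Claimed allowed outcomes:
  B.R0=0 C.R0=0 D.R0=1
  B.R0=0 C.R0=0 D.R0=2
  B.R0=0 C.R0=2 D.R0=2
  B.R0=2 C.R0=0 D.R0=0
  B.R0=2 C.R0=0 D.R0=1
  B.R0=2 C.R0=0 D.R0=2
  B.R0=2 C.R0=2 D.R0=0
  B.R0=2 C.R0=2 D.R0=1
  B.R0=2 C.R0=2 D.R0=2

outcome vector order: (B.R0,C.R0,D.R0)
[SC] allowed = {001, 002, 021, 022, 200, 201, 202, 220, 221, 222}
SC∖claimed = {021}

missing: B.R0=0 C.R0=2 D.R0=1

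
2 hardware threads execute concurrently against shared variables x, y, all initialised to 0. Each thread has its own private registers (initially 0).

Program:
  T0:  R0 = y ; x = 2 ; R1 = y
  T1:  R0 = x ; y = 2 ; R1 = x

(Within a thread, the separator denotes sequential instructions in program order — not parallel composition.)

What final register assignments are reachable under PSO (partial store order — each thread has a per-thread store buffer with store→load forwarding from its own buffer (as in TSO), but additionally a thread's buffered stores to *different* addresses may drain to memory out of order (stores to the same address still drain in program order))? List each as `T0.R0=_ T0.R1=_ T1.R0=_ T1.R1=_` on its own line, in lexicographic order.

outcome vector order: (T0.R0,T0.R1,T1.R0,T1.R1)
|PSO outcomes| = 8

T0.R0=0 T0.R1=0 T1.R0=0 T1.R1=0
T0.R0=0 T0.R1=0 T1.R0=0 T1.R1=2
T0.R0=0 T0.R1=0 T1.R0=2 T1.R1=2
T0.R0=0 T0.R1=2 T1.R0=0 T1.R1=0
T0.R0=0 T0.R1=2 T1.R0=0 T1.R1=2
T0.R0=0 T0.R1=2 T1.R0=2 T1.R1=2
T0.R0=2 T0.R1=2 T1.R0=0 T1.R1=0
T0.R0=2 T0.R1=2 T1.R0=0 T1.R1=2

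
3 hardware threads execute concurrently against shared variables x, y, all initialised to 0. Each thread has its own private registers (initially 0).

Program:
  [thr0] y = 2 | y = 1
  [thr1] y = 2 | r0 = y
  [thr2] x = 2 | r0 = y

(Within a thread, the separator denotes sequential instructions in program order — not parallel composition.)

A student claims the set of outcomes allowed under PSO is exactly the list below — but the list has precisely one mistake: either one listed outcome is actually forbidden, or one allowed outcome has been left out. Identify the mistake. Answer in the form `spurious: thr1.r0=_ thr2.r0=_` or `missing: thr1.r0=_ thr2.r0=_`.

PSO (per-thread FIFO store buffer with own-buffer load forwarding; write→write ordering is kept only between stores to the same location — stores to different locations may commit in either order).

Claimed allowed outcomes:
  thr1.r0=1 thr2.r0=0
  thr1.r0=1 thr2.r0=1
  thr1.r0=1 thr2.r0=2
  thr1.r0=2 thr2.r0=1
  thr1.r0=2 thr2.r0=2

outcome vector order: (thr1.r0,thr2.r0)
PSO: 6 outcomes — {<1 0> <1 1> <1 2> <2 0> <2 1> <2 2>}
PSO∖claimed = {<2 0>}

missing: thr1.r0=2 thr2.r0=0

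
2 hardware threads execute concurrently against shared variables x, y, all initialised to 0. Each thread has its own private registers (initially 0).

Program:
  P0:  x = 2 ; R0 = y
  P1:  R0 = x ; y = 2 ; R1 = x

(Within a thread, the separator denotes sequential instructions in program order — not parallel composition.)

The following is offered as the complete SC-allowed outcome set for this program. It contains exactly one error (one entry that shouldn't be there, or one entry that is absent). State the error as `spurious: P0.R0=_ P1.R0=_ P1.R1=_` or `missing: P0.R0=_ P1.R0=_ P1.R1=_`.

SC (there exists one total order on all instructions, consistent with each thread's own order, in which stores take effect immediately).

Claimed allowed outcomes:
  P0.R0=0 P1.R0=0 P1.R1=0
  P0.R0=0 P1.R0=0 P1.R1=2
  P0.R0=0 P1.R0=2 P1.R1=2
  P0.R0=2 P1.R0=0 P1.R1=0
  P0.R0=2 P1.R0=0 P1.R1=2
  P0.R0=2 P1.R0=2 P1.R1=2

outcome vector order: (P0.R0,P1.R0,P1.R1)
under SC → (0,0,2); (0,2,2); (2,0,0); (2,0,2); (2,2,2)
claimed∖SC = {(0,0,0)}

spurious: P0.R0=0 P1.R0=0 P1.R1=0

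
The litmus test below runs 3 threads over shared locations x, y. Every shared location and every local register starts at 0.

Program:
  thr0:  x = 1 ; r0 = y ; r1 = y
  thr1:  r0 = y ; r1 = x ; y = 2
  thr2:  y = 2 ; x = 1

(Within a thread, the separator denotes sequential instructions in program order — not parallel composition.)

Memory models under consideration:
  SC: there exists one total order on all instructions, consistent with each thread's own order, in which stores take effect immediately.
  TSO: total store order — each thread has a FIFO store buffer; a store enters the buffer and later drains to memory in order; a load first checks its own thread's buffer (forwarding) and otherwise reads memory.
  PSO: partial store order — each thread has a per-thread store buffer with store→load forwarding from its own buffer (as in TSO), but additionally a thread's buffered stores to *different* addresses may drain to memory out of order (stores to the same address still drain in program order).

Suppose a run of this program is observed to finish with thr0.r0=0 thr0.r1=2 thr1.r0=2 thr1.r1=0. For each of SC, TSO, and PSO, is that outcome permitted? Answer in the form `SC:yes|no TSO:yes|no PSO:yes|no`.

outcome vector order: (thr0.r0,thr0.r1,thr1.r0,thr1.r1)
under SC → <0 0 0 0>, <0 0 0 1>, <0 0 2 1>, <0 2 0 0>, <0 2 0 1>, <0 2 2 1>, <2 2 0 0>, <2 2 0 1>, <2 2 2 0>, <2 2 2 1>
under TSO → <0 0 0 0>, <0 0 0 1>, <0 0 2 0>, <0 0 2 1>, <0 2 0 0>, <0 2 0 1>, <0 2 2 0>, <0 2 2 1>, <2 2 0 0>, <2 2 0 1>, <2 2 2 0>, <2 2 2 1>
under PSO → <0 0 0 0>, <0 0 0 1>, <0 0 2 0>, <0 0 2 1>, <0 2 0 0>, <0 2 0 1>, <0 2 2 0>, <0 2 2 1>, <2 2 0 0>, <2 2 0 1>, <2 2 2 0>, <2 2 2 1>
target <0 2 2 0> ∈ {TSO,PSO}

SC:no TSO:yes PSO:yes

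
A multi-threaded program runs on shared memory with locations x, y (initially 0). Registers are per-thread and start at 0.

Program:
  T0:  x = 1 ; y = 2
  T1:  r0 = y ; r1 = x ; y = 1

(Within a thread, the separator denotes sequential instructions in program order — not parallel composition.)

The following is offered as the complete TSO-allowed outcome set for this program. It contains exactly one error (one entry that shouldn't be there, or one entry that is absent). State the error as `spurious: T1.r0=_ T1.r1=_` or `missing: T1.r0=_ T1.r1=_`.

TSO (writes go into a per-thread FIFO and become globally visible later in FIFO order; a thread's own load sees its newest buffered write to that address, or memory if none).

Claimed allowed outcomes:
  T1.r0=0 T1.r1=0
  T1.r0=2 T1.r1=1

missing: T1.r0=0 T1.r1=1

outcome vector order: (T1.r0,T1.r1)
under TSO → (0,0); (0,1); (2,1)
TSO∖claimed = {(0,1)}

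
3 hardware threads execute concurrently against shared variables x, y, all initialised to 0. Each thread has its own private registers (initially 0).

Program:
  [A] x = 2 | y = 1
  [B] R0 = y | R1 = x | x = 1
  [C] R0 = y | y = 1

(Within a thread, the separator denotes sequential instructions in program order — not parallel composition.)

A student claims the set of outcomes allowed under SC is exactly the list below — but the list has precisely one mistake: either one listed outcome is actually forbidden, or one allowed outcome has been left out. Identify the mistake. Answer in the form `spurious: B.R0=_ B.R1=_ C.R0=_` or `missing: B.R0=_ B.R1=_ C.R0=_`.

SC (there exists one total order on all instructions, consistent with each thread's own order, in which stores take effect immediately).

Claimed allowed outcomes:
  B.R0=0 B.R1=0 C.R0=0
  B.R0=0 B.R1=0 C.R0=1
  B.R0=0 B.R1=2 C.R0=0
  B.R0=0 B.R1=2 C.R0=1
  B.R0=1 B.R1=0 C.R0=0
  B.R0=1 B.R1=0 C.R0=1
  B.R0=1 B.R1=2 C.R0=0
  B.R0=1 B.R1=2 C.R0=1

spurious: B.R0=1 B.R1=0 C.R0=1

outcome vector order: (B.R0,B.R1,C.R0)
SC (7): 000, 001, 020, 021, 100, 120, 121
claimed∖SC = {101}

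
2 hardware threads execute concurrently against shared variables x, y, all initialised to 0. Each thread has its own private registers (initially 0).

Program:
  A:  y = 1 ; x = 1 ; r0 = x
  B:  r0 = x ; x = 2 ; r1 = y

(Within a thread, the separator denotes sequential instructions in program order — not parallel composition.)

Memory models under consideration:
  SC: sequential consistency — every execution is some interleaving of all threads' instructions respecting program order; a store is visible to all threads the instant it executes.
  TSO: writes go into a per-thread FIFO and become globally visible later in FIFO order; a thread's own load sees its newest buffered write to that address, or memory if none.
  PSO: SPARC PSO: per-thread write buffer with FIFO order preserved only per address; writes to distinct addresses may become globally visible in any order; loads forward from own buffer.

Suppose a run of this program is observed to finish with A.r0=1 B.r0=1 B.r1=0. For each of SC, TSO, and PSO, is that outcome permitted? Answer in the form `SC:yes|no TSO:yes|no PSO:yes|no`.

outcome vector order: (A.r0,B.r0,B.r1)
SC (5): 1/0/0; 1/0/1; 1/1/1; 2/0/1; 2/1/1
TSO (6): 1/0/0; 1/0/1; 1/1/1; 2/0/0; 2/0/1; 2/1/1
PSO (8): 1/0/0; 1/0/1; 1/1/0; 1/1/1; 2/0/0; 2/0/1; 2/1/0; 2/1/1
target 1/1/0 ∈ {PSO}

SC:no TSO:no PSO:yes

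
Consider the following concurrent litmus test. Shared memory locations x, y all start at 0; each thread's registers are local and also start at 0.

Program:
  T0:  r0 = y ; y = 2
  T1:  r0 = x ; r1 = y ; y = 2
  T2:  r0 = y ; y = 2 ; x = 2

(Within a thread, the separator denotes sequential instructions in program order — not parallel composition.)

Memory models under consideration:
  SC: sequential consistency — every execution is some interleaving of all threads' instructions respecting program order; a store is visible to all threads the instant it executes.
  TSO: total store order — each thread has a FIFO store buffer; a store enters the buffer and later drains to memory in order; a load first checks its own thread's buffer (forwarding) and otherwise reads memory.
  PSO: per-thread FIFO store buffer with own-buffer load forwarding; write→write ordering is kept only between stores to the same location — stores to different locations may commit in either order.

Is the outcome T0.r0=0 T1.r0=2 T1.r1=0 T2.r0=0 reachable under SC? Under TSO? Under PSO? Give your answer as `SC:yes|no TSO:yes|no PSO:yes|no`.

outcome vector order: (T0.r0,T1.r0,T1.r1,T2.r0)
SC: 10 outcomes — {(0,0,0,0); (0,0,0,2); (0,0,2,0); (0,0,2,2); (0,2,2,0); (0,2,2,2); (2,0,0,0); (2,0,0,2); (2,0,2,0); (2,2,2,0)}
TSO: 10 outcomes — {(0,0,0,0); (0,0,0,2); (0,0,2,0); (0,0,2,2); (0,2,2,0); (0,2,2,2); (2,0,0,0); (2,0,0,2); (2,0,2,0); (2,2,2,0)}
PSO: 12 outcomes — {(0,0,0,0); (0,0,0,2); (0,0,2,0); (0,0,2,2); (0,2,0,0); (0,2,2,0); (0,2,2,2); (2,0,0,0); (2,0,0,2); (2,0,2,0); (2,2,0,0); (2,2,2,0)}
target (0,2,0,0) ∈ {PSO}

SC:no TSO:no PSO:yes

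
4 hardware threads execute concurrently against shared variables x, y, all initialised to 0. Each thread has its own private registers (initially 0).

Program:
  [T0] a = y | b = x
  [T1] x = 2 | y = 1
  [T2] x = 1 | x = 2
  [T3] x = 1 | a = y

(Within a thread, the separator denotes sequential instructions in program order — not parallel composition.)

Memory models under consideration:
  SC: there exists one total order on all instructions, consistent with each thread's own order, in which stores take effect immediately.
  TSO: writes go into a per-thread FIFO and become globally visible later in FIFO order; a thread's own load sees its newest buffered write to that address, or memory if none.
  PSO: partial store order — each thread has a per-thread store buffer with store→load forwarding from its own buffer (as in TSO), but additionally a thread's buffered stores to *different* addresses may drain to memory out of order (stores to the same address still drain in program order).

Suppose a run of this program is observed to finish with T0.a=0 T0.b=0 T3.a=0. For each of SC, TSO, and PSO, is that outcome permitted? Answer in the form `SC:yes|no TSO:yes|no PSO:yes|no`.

outcome vector order: (T0.a,T0.b,T3.a)
SC (10): 000, 001, 010, 011, 020, 021, 110, 111, 120, 121
TSO (10): 000, 001, 010, 011, 020, 021, 110, 111, 120, 121
PSO (12): 000, 001, 010, 011, 020, 021, 100, 101, 110, 111, 120, 121
target 000 ∈ {SC,TSO,PSO}

SC:yes TSO:yes PSO:yes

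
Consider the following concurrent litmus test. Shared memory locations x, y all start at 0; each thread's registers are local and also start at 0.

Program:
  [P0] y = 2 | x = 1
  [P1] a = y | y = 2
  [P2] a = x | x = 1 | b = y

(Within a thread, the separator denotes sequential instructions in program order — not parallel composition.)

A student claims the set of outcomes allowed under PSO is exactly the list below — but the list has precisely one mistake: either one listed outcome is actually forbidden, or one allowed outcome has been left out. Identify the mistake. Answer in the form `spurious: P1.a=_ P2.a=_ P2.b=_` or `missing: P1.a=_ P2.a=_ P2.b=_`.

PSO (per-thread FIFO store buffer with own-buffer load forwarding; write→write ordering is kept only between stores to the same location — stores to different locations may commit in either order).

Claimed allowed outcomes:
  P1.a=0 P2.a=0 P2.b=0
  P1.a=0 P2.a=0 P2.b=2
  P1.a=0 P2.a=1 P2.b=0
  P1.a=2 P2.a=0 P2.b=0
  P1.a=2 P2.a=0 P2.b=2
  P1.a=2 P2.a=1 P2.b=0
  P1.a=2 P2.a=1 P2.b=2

missing: P1.a=0 P2.a=1 P2.b=2

outcome vector order: (P1.a,P2.a,P2.b)
[PSO] allowed = {0/0/0, 0/0/2, 0/1/0, 0/1/2, 2/0/0, 2/0/2, 2/1/0, 2/1/2}
PSO∖claimed = {0/1/2}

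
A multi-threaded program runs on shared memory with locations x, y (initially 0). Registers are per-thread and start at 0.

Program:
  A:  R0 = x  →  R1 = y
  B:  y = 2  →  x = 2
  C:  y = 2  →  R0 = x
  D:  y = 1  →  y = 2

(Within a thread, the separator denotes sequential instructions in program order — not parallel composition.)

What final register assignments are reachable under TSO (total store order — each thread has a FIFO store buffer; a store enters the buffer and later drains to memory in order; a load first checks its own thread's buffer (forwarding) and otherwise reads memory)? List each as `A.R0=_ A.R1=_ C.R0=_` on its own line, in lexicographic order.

A.R0=0 A.R1=0 C.R0=0
A.R0=0 A.R1=0 C.R0=2
A.R0=0 A.R1=1 C.R0=0
A.R0=0 A.R1=1 C.R0=2
A.R0=0 A.R1=2 C.R0=0
A.R0=0 A.R1=2 C.R0=2
A.R0=2 A.R1=1 C.R0=0
A.R0=2 A.R1=1 C.R0=2
A.R0=2 A.R1=2 C.R0=0
A.R0=2 A.R1=2 C.R0=2

outcome vector order: (A.R0,A.R1,C.R0)
|TSO outcomes| = 10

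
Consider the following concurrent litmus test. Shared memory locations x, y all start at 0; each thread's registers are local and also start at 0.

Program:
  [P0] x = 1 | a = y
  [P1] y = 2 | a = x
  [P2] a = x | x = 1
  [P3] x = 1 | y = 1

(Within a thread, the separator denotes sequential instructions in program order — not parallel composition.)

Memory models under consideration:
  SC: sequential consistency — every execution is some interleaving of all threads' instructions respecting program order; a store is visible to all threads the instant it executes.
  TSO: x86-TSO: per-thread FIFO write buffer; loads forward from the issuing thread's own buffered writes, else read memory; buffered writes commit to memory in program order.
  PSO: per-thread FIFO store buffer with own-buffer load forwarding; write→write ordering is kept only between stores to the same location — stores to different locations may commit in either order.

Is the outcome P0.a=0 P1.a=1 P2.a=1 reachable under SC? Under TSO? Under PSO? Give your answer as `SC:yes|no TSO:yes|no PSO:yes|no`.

outcome vector order: (P0.a,P1.a,P2.a)
under SC → <0 1 0> <0 1 1> <1 0 0> <1 0 1> <1 1 0> <1 1 1> <2 0 0> <2 0 1> <2 1 0> <2 1 1>
under TSO → <0 0 0> <0 0 1> <0 1 0> <0 1 1> <1 0 0> <1 0 1> <1 1 0> <1 1 1> <2 0 0> <2 0 1> <2 1 0> <2 1 1>
under PSO → <0 0 0> <0 0 1> <0 1 0> <0 1 1> <1 0 0> <1 0 1> <1 1 0> <1 1 1> <2 0 0> <2 0 1> <2 1 0> <2 1 1>
target <0 1 1> ∈ {SC,TSO,PSO}

SC:yes TSO:yes PSO:yes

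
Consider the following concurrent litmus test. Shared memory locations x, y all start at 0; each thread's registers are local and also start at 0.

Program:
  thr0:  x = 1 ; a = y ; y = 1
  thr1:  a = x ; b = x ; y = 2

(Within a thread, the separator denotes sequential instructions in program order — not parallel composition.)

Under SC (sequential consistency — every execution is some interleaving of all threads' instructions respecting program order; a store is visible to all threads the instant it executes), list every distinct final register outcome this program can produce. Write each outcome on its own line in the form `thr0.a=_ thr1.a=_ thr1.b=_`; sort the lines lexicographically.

outcome vector order: (thr0.a,thr1.a,thr1.b)
|SC outcomes| = 6

thr0.a=0 thr1.a=0 thr1.b=0
thr0.a=0 thr1.a=0 thr1.b=1
thr0.a=0 thr1.a=1 thr1.b=1
thr0.a=2 thr1.a=0 thr1.b=0
thr0.a=2 thr1.a=0 thr1.b=1
thr0.a=2 thr1.a=1 thr1.b=1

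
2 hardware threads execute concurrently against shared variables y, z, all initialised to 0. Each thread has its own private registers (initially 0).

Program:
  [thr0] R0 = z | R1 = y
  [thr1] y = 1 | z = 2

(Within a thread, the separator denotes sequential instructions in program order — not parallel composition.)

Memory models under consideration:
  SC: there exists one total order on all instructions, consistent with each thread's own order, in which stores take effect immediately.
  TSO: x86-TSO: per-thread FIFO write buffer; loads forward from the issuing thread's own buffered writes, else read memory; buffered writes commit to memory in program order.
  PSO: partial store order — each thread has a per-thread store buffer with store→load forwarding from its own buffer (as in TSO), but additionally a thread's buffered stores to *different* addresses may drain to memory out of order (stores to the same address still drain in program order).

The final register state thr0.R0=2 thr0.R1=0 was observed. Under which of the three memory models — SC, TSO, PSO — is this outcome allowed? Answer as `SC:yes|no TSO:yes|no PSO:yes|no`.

outcome vector order: (thr0.R0,thr0.R1)
under SC → 0/0, 0/1, 2/1
under TSO → 0/0, 0/1, 2/1
under PSO → 0/0, 0/1, 2/0, 2/1
target 2/0 ∈ {PSO}

SC:no TSO:no PSO:yes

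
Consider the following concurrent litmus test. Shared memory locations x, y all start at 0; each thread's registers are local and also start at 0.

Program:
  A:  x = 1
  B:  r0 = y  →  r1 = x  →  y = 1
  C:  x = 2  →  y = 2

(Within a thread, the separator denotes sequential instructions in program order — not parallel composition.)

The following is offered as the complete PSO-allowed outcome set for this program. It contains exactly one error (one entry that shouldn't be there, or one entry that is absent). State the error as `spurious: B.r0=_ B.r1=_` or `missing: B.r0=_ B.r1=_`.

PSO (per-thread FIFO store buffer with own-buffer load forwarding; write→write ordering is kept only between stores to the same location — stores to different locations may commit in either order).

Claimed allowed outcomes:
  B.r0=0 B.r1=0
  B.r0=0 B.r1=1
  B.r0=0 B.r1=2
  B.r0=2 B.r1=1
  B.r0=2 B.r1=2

missing: B.r0=2 B.r1=0

outcome vector order: (B.r0,B.r1)
under PSO → (0,0) (0,1) (0,2) (2,0) (2,1) (2,2)
PSO∖claimed = {(2,0)}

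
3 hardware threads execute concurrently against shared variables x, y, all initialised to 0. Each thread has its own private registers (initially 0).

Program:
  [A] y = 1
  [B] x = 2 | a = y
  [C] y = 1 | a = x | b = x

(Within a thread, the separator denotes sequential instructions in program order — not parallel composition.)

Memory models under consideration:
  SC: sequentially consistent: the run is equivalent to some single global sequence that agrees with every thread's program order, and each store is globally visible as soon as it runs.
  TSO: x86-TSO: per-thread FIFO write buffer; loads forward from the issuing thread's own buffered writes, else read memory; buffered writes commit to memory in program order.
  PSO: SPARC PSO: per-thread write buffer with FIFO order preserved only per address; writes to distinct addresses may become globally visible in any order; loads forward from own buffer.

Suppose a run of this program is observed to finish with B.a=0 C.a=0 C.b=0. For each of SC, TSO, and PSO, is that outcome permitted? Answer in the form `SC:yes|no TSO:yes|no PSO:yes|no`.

SC:no TSO:yes PSO:yes

outcome vector order: (B.a,C.a,C.b)
SC (4): <0 2 2>; <1 0 0>; <1 0 2>; <1 2 2>
TSO (6): <0 0 0>; <0 0 2>; <0 2 2>; <1 0 0>; <1 0 2>; <1 2 2>
PSO (6): <0 0 0>; <0 0 2>; <0 2 2>; <1 0 0>; <1 0 2>; <1 2 2>
target <0 0 0> ∈ {TSO,PSO}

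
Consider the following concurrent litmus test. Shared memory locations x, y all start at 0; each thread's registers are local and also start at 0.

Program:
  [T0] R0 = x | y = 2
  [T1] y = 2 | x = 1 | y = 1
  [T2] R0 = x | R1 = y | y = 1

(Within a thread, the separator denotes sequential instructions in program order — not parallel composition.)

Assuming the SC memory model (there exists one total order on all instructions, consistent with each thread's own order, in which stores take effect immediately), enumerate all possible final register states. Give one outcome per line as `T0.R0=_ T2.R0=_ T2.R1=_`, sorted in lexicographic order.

outcome vector order: (T0.R0,T2.R0,T2.R1)
|SC outcomes| = 10

T0.R0=0 T2.R0=0 T2.R1=0
T0.R0=0 T2.R0=0 T2.R1=1
T0.R0=0 T2.R0=0 T2.R1=2
T0.R0=0 T2.R0=1 T2.R1=1
T0.R0=0 T2.R0=1 T2.R1=2
T0.R0=1 T2.R0=0 T2.R1=0
T0.R0=1 T2.R0=0 T2.R1=1
T0.R0=1 T2.R0=0 T2.R1=2
T0.R0=1 T2.R0=1 T2.R1=1
T0.R0=1 T2.R0=1 T2.R1=2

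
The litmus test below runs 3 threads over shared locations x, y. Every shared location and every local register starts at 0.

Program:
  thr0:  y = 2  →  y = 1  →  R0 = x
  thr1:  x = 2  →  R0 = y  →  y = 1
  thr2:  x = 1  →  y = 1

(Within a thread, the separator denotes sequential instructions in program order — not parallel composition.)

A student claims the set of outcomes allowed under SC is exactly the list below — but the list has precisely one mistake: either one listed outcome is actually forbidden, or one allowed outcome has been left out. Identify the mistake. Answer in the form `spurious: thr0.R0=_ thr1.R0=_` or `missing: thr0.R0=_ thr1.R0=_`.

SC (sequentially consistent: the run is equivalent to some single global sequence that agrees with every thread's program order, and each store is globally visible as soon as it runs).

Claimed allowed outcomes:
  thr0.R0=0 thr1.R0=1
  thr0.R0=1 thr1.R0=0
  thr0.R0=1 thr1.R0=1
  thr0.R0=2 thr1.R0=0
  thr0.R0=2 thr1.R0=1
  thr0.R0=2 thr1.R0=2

outcome vector order: (thr0.R0,thr1.R0)
SC (7): 01, 10, 11, 12, 20, 21, 22
SC∖claimed = {12}

missing: thr0.R0=1 thr1.R0=2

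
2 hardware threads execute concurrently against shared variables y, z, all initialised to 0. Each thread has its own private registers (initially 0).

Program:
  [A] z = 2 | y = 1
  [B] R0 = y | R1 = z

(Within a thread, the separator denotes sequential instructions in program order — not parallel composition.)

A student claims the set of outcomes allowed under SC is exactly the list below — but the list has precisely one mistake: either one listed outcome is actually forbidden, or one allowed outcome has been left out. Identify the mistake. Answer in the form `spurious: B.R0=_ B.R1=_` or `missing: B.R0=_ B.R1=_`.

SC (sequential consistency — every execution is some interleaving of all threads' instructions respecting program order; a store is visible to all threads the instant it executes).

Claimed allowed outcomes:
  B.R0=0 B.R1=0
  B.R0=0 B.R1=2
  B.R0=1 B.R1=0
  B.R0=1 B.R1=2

outcome vector order: (B.R0,B.R1)
SC (3): (0,0); (0,2); (1,2)
claimed∖SC = {(1,0)}

spurious: B.R0=1 B.R1=0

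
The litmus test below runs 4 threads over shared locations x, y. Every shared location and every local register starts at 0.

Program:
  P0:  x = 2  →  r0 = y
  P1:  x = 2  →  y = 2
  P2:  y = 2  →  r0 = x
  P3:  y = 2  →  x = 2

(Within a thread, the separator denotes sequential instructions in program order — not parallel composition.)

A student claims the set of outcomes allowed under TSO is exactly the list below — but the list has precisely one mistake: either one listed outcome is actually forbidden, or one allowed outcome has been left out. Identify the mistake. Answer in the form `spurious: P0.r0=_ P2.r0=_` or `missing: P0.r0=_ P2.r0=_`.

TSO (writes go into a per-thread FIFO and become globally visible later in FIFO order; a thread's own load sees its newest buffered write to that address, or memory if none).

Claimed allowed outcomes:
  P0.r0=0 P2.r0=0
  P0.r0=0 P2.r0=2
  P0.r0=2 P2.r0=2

missing: P0.r0=2 P2.r0=0

outcome vector order: (P0.r0,P2.r0)
[TSO] allowed = {0/0; 0/2; 2/0; 2/2}
TSO∖claimed = {2/0}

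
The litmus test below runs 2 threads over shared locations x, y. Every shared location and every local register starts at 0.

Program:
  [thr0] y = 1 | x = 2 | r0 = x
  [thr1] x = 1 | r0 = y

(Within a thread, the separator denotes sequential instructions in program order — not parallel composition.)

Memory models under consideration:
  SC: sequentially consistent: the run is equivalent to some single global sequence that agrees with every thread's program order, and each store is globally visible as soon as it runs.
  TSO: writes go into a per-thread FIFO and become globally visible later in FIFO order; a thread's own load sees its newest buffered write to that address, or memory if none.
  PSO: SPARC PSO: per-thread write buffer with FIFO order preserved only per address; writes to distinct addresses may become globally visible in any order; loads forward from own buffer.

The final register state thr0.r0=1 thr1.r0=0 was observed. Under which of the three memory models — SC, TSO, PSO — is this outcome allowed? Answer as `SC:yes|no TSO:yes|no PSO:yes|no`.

SC:no TSO:yes PSO:yes

outcome vector order: (thr0.r0,thr1.r0)
[SC] allowed = {1/1, 2/0, 2/1}
[TSO] allowed = {1/0, 1/1, 2/0, 2/1}
[PSO] allowed = {1/0, 1/1, 2/0, 2/1}
target 1/0 ∈ {TSO,PSO}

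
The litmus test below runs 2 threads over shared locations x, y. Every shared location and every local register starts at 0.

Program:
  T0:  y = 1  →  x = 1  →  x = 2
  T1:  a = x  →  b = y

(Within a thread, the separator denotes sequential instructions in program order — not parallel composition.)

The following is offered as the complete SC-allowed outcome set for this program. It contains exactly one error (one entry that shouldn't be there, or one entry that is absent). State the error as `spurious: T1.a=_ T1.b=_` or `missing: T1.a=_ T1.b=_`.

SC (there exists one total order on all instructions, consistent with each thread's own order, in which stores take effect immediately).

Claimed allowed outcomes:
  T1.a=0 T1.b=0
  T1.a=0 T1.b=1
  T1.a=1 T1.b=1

missing: T1.a=2 T1.b=1

outcome vector order: (T1.a,T1.b)
SC: 4 outcomes — {00, 01, 11, 21}
SC∖claimed = {21}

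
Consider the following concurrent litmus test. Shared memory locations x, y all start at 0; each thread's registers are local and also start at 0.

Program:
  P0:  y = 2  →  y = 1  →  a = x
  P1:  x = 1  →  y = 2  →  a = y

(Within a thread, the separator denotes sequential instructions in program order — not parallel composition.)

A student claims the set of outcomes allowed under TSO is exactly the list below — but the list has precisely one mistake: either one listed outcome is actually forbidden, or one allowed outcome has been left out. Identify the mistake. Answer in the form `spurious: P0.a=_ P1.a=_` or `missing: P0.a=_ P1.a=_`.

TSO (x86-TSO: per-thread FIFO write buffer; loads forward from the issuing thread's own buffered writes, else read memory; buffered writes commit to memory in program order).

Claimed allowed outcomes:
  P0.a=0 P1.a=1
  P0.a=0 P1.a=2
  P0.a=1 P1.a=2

missing: P0.a=1 P1.a=1

outcome vector order: (P0.a,P1.a)
TSO: 4 outcomes — {0/1 0/2 1/1 1/2}
TSO∖claimed = {1/1}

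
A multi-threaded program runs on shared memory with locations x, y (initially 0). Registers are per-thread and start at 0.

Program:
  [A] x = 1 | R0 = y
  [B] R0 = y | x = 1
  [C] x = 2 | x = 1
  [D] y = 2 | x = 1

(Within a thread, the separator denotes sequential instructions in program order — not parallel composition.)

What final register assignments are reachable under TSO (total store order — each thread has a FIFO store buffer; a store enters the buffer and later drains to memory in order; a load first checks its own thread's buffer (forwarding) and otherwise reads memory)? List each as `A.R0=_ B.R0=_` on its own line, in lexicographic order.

outcome vector order: (A.R0,B.R0)
|TSO outcomes| = 4

A.R0=0 B.R0=0
A.R0=0 B.R0=2
A.R0=2 B.R0=0
A.R0=2 B.R0=2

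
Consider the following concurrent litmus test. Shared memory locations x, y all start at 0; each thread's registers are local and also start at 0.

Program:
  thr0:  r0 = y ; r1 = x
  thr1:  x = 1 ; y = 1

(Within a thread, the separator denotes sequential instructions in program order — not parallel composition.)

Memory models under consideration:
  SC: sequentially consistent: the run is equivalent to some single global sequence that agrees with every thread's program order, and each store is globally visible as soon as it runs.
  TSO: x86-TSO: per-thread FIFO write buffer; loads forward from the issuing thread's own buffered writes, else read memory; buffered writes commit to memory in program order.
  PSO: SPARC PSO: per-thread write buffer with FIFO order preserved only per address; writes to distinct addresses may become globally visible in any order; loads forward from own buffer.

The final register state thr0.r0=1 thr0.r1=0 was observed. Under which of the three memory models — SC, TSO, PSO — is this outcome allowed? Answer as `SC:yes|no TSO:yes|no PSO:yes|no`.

SC:no TSO:no PSO:yes

outcome vector order: (thr0.r0,thr0.r1)
under SC → 0/0, 0/1, 1/1
under TSO → 0/0, 0/1, 1/1
under PSO → 0/0, 0/1, 1/0, 1/1
target 1/0 ∈ {PSO}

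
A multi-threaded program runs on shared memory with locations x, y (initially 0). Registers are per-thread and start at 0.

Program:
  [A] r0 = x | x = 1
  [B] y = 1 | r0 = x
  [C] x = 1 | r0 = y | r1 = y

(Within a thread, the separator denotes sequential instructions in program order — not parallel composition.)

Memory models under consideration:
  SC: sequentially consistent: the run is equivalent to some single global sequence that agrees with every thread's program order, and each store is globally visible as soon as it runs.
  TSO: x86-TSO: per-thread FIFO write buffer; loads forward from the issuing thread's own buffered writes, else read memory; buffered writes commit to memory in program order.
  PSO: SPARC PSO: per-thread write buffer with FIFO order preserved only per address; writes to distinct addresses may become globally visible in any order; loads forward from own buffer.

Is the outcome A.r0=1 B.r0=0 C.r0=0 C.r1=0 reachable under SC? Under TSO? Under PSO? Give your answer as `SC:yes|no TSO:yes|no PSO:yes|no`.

SC:no TSO:yes PSO:yes

outcome vector order: (A.r0,B.r0,C.r0,C.r1)
SC: 8 outcomes — {<0 0 1 1>; <0 1 0 0>; <0 1 0 1>; <0 1 1 1>; <1 0 1 1>; <1 1 0 0>; <1 1 0 1>; <1 1 1 1>}
TSO: 12 outcomes — {<0 0 0 0>; <0 0 0 1>; <0 0 1 1>; <0 1 0 0>; <0 1 0 1>; <0 1 1 1>; <1 0 0 0>; <1 0 0 1>; <1 0 1 1>; <1 1 0 0>; <1 1 0 1>; <1 1 1 1>}
PSO: 12 outcomes — {<0 0 0 0>; <0 0 0 1>; <0 0 1 1>; <0 1 0 0>; <0 1 0 1>; <0 1 1 1>; <1 0 0 0>; <1 0 0 1>; <1 0 1 1>; <1 1 0 0>; <1 1 0 1>; <1 1 1 1>}
target <1 0 0 0> ∈ {TSO,PSO}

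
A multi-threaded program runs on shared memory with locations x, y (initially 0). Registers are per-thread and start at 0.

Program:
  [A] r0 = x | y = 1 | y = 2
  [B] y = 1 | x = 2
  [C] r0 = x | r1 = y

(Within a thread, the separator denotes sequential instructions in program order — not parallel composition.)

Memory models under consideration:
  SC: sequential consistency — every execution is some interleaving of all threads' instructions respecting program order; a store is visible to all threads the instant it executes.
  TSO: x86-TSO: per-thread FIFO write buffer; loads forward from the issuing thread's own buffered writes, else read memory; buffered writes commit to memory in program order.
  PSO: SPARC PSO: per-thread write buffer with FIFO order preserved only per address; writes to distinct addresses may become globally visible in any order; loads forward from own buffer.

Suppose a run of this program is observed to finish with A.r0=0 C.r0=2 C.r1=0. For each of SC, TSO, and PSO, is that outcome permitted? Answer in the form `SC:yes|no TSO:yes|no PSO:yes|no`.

SC:no TSO:no PSO:yes

outcome vector order: (A.r0,C.r0,C.r1)
SC (10): (0,0,0) (0,0,1) (0,0,2) (0,2,1) (0,2,2) (2,0,0) (2,0,1) (2,0,2) (2,2,1) (2,2,2)
TSO (10): (0,0,0) (0,0,1) (0,0,2) (0,2,1) (0,2,2) (2,0,0) (2,0,1) (2,0,2) (2,2,1) (2,2,2)
PSO (12): (0,0,0) (0,0,1) (0,0,2) (0,2,0) (0,2,1) (0,2,2) (2,0,0) (2,0,1) (2,0,2) (2,2,0) (2,2,1) (2,2,2)
target (0,2,0) ∈ {PSO}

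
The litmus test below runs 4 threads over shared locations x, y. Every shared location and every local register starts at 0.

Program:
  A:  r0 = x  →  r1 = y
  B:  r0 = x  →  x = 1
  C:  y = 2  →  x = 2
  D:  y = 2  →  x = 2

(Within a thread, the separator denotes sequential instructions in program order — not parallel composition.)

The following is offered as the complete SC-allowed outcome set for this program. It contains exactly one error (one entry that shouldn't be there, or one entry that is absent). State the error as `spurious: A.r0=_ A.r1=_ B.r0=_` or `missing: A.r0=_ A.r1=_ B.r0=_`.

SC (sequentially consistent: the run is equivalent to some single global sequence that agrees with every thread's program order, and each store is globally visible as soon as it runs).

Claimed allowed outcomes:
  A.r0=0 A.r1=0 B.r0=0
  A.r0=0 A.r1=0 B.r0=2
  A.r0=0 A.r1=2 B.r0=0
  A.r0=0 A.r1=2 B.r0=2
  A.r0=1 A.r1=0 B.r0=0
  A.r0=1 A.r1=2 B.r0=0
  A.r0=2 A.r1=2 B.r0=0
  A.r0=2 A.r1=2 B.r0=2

missing: A.r0=1 A.r1=2 B.r0=2

outcome vector order: (A.r0,A.r1,B.r0)
[SC] allowed = {(0,0,0); (0,0,2); (0,2,0); (0,2,2); (1,0,0); (1,2,0); (1,2,2); (2,2,0); (2,2,2)}
SC∖claimed = {(1,2,2)}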